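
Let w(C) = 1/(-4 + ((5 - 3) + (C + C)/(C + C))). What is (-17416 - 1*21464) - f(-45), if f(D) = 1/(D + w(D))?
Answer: -1788479/46 ≈ -38880.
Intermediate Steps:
w(C) = -1 (w(C) = 1/(-4 + (2 + (2*C)/((2*C)))) = 1/(-4 + (2 + (2*C)*(1/(2*C)))) = 1/(-4 + (2 + 1)) = 1/(-4 + 3) = 1/(-1) = -1)
f(D) = 1/(-1 + D) (f(D) = 1/(D - 1) = 1/(-1 + D))
(-17416 - 1*21464) - f(-45) = (-17416 - 1*21464) - 1/(-1 - 45) = (-17416 - 21464) - 1/(-46) = -38880 - 1*(-1/46) = -38880 + 1/46 = -1788479/46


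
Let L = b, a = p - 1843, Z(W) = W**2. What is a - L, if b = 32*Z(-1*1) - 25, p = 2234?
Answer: 384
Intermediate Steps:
a = 391 (a = 2234 - 1843 = 391)
b = 7 (b = 32*(-1*1)**2 - 25 = 32*(-1)**2 - 25 = 32*1 - 25 = 32 - 25 = 7)
L = 7
a - L = 391 - 1*7 = 391 - 7 = 384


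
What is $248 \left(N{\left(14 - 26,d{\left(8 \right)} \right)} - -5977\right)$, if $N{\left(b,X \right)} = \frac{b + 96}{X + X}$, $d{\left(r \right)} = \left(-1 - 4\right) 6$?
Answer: $\frac{7409744}{5} \approx 1.4819 \cdot 10^{6}$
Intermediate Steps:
$d{\left(r \right)} = -30$ ($d{\left(r \right)} = \left(-5\right) 6 = -30$)
$N{\left(b,X \right)} = \frac{96 + b}{2 X}$
$248 \left(N{\left(14 - 26,d{\left(8 \right)} \right)} - -5977\right) = 248 \left(\frac{96 + \left(14 - 26\right)}{2 \left(-30\right)} - -5977\right) = 248 \left(\frac{1}{2} \left(- \frac{1}{30}\right) \left(96 - 12\right) + 5977\right) = 248 \left(\frac{1}{2} \left(- \frac{1}{30}\right) 84 + 5977\right) = 248 \left(- \frac{7}{5} + 5977\right) = 248 \cdot \frac{29878}{5} = \frac{7409744}{5}$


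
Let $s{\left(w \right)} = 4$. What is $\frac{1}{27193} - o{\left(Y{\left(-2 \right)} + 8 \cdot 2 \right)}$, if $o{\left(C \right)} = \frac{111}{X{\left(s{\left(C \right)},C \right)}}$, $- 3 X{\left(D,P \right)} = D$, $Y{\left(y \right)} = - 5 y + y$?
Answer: $\frac{9055273}{108772} \approx 83.25$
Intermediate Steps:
$Y{\left(y \right)} = - 4 y$
$X{\left(D,P \right)} = - \frac{D}{3}$
$o{\left(C \right)} = - \frac{333}{4}$ ($o{\left(C \right)} = \frac{111}{\left(- \frac{1}{3}\right) 4} = \frac{111}{- \frac{4}{3}} = 111 \left(- \frac{3}{4}\right) = - \frac{333}{4}$)
$\frac{1}{27193} - o{\left(Y{\left(-2 \right)} + 8 \cdot 2 \right)} = \frac{1}{27193} - - \frac{333}{4} = \frac{1}{27193} + \frac{333}{4} = \frac{9055273}{108772}$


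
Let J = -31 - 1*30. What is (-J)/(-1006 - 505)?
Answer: -61/1511 ≈ -0.040371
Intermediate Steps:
J = -61 (J = -31 - 30 = -61)
(-J)/(-1006 - 505) = (-1*(-61))/(-1006 - 505) = 61/(-1511) = 61*(-1/1511) = -61/1511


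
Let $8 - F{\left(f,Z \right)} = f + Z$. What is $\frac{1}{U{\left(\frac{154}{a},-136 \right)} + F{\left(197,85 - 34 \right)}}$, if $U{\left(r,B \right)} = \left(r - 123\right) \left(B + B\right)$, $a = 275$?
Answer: $\frac{25}{826592} \approx 3.0245 \cdot 10^{-5}$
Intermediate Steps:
$F{\left(f,Z \right)} = 8 - Z - f$ ($F{\left(f,Z \right)} = 8 - \left(f + Z\right) = 8 - \left(Z + f\right) = 8 - Z - f$)
$U{\left(r,B \right)} = 2 B \left(-123 + r\right)$ ($U{\left(r,B \right)} = \left(-123 + r\right) 2 B = 2 B \left(-123 + r\right)$)
$\frac{1}{U{\left(\frac{154}{a},-136 \right)} + F{\left(197,85 - 34 \right)}} = \frac{1}{2 \left(-136\right) \left(-123 + \frac{154}{275}\right) - \left(274 - 34\right)} = \frac{1}{2 \left(-136\right) \left(-123 + 154 \cdot \frac{1}{275}\right) - 240} = \frac{1}{2 \left(-136\right) \left(-123 + \frac{14}{25}\right) - 240} = \frac{1}{2 \left(-136\right) \left(- \frac{3061}{25}\right) - 240} = \frac{1}{\frac{832592}{25} - 240} = \frac{1}{\frac{826592}{25}} = \frac{25}{826592}$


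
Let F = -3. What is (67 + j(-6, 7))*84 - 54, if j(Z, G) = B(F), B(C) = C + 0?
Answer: 5322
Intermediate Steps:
B(C) = C
j(Z, G) = -3
(67 + j(-6, 7))*84 - 54 = (67 - 3)*84 - 54 = 64*84 - 54 = 5376 - 54 = 5322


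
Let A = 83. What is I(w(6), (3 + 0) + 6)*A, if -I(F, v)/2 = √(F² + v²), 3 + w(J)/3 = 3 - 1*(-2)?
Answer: -498*√13 ≈ -1795.6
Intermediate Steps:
w(J) = 6 (w(J) = -9 + 3*(3 - 1*(-2)) = -9 + 3*(3 + 2) = -9 + 3*5 = -9 + 15 = 6)
I(F, v) = -2*√(F² + v²)
I(w(6), (3 + 0) + 6)*A = -2*√(6² + ((3 + 0) + 6)²)*83 = -2*√(36 + (3 + 6)²)*83 = -2*√(36 + 9²)*83 = -2*√(36 + 81)*83 = -6*√13*83 = -498*√13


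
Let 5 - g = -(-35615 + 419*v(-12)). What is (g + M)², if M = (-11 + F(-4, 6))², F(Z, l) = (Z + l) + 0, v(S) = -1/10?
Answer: 126528892681/100 ≈ 1.2653e+9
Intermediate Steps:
v(S) = -⅒ (v(S) = -1*⅒ = -⅒)
F(Z, l) = Z + l
g = -356519/10 (g = 5 - (-419)/(1/(-⅒ - 85)) = 5 - (-419)/(1/(-851/10)) = 5 - (-419)/(-10/851) = 5 - (-419)*(-851)/10 = 5 - 1*356569/10 = 5 - 356569/10 = -356519/10 ≈ -35652.)
M = 81 (M = (-11 + (-4 + 6))² = (-11 + 2)² = (-9)² = 81)
(g + M)² = (-356519/10 + 81)² = (-355709/10)² = 126528892681/100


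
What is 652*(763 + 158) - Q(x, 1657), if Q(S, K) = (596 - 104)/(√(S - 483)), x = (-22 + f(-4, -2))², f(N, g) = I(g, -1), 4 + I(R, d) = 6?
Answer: 600492 + 492*I*√83/83 ≈ 6.0049e+5 + 54.004*I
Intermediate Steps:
I(R, d) = 2 (I(R, d) = -4 + 6 = 2)
f(N, g) = 2
x = 400 (x = (-22 + 2)² = (-20)² = 400)
Q(S, K) = 492/√(-483 + S) (Q(S, K) = 492/(√(-483 + S)) = 492/√(-483 + S))
652*(763 + 158) - Q(x, 1657) = 652*(763 + 158) - 492/√(-483 + 400) = 652*921 - 492/√(-83) = 600492 - 492*(-I*√83/83) = 600492 - (-492)*I*√83/83 = 600492 + 492*I*√83/83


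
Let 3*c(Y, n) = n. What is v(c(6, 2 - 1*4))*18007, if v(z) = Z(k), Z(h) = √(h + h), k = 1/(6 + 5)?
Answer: 1637*√22 ≈ 7678.2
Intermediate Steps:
c(Y, n) = n/3
k = 1/11 ≈ 0.090909
Z(h) = √2*√h (Z(h) = √(2*h) = √2*√h)
v(z) = √22/11 (v(z) = √2*√(1/11) = √2*(√11/11) = √22/11)
v(c(6, 2 - 1*4))*18007 = (√22/11)*18007 = 1637*√22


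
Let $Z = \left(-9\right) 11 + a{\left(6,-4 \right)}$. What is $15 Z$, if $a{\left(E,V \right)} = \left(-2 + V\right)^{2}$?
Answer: $-945$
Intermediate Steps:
$Z = -63$ ($Z = \left(-9\right) 11 + \left(-2 - 4\right)^{2} = -99 + \left(-6\right)^{2} = -99 + 36 = -63$)
$15 Z = 15 \left(-63\right) = -945$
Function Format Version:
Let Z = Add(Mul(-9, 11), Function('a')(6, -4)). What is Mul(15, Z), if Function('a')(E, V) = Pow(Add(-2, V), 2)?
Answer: -945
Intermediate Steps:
Z = -63 (Z = Add(Mul(-9, 11), Pow(Add(-2, -4), 2)) = Add(-99, Pow(-6, 2)) = Add(-99, 36) = -63)
Mul(15, Z) = Mul(15, -63) = -945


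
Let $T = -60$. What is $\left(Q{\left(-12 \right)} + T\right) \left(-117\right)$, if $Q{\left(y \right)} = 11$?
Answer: $5733$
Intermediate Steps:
$\left(Q{\left(-12 \right)} + T\right) \left(-117\right) = \left(11 - 60\right) \left(-117\right) = \left(-49\right) \left(-117\right) = 5733$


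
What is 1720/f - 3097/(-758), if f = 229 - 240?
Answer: -1269693/8338 ≈ -152.28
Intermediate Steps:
f = -11
1720/f - 3097/(-758) = 1720/(-11) - 3097/(-758) = 1720*(-1/11) - 3097*(-1/758) = -1720/11 + 3097/758 = -1269693/8338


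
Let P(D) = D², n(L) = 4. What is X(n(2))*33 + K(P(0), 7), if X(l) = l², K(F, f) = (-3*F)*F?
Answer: 528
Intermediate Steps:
K(F, f) = -3*F²
X(n(2))*33 + K(P(0), 7) = 4²*33 - 3*(0²)² = 16*33 - 3*0² = 528 - 3*0 = 528 + 0 = 528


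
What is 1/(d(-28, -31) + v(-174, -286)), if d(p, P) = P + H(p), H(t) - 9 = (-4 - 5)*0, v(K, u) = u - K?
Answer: -1/134 ≈ -0.0074627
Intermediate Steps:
H(t) = 9 (H(t) = 9 + (-4 - 5)*0 = 9 - 9*0 = 9 + 0 = 9)
d(p, P) = 9 + P (d(p, P) = P + 9 = 9 + P)
1/(d(-28, -31) + v(-174, -286)) = 1/((9 - 31) + (-286 - 1*(-174))) = 1/(-22 + (-286 + 174)) = 1/(-22 - 112) = 1/(-134) = -1/134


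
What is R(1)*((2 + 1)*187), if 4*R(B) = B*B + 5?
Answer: 1683/2 ≈ 841.50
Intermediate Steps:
R(B) = 5/4 + B**2/4 (R(B) = (B*B + 5)/4 = (B**2 + 5)/4 = (5 + B**2)/4 = 5/4 + B**2/4)
R(1)*((2 + 1)*187) = (5/4 + (1/4)*1**2)*((2 + 1)*187) = (5/4 + (1/4)*1)*(3*187) = (5/4 + 1/4)*561 = (3/2)*561 = 1683/2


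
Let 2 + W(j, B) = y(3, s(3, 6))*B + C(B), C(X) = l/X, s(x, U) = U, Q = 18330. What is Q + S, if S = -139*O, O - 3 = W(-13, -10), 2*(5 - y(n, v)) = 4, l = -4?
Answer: 111527/5 ≈ 22305.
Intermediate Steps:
y(n, v) = 3 (y(n, v) = 5 - 1/2*4 = 5 - 2 = 3)
C(X) = -4/X
W(j, B) = -2 - 4/B + 3*B (W(j, B) = -2 + (3*B - 4/B) = -2 + (-4/B + 3*B) = -2 - 4/B + 3*B)
O = -143/5 (O = 3 + (-2 - 4/(-10) + 3*(-10)) = 3 + (-2 - 4*(-1/10) - 30) = 3 + (-2 + 2/5 - 30) = 3 - 158/5 = -143/5 ≈ -28.600)
S = 19877/5 (S = -139*(-143/5) = 19877/5 ≈ 3975.4)
Q + S = 18330 + 19877/5 = 111527/5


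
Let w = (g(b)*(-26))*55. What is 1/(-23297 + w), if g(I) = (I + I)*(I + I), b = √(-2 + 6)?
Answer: -1/46177 ≈ -2.1656e-5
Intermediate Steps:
b = 2 (b = √4 = 2)
g(I) = 4*I² (g(I) = (2*I)*(2*I) = 4*I²)
w = -22880 (w = ((4*2²)*(-26))*55 = ((4*4)*(-26))*55 = (16*(-26))*55 = -416*55 = -22880)
1/(-23297 + w) = 1/(-23297 - 22880) = 1/(-46177) = -1/46177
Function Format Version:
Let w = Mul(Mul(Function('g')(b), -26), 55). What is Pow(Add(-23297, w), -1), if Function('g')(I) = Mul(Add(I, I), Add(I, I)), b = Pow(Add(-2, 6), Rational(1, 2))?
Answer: Rational(-1, 46177) ≈ -2.1656e-5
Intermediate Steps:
b = 2 (b = Pow(4, Rational(1, 2)) = 2)
Function('g')(I) = Mul(4, Pow(I, 2)) (Function('g')(I) = Mul(Mul(2, I), Mul(2, I)) = Mul(4, Pow(I, 2)))
w = -22880 (w = Mul(Mul(Mul(4, Pow(2, 2)), -26), 55) = Mul(Mul(Mul(4, 4), -26), 55) = Mul(Mul(16, -26), 55) = Mul(-416, 55) = -22880)
Pow(Add(-23297, w), -1) = Pow(Add(-23297, -22880), -1) = Pow(-46177, -1) = Rational(-1, 46177)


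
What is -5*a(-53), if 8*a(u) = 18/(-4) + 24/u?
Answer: 2625/848 ≈ 3.0955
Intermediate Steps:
a(u) = -9/16 + 3/u (a(u) = (18/(-4) + 24/u)/8 = (18*(-1/4) + 24/u)/8 = (-9/2 + 24/u)/8 = -9/16 + 3/u)
-5*a(-53) = -5*(-9/16 + 3/(-53)) = -5*(-9/16 + 3*(-1/53)) = -5*(-9/16 - 3/53) = -5*(-525/848) = 2625/848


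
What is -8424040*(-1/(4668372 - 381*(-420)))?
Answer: 1053005/603549 ≈ 1.7447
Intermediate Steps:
-8424040*(-1/(4668372 - 381*(-420))) = -8424040*(-1/(4668372 + 160020)) = -8424040/((-1*4828392)) = -8424040/(-4828392) = -8424040*(-1/4828392) = 1053005/603549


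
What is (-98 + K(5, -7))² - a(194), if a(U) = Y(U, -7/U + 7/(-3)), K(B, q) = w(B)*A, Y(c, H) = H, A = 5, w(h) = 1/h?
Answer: 5477417/582 ≈ 9411.4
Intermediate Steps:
K(B, q) = 5/B
a(U) = -7/3 - 7/U (a(U) = -7/U + 7/(-3) = -7/U + 7*(-⅓) = -7/U - 7/3 = -7/3 - 7/U)
(-98 + K(5, -7))² - a(194) = (-98 + 5/5)² - (-7/3 - 7/194) = (-98 + 5*(⅕))² - (-7/3 - 7*1/194) = (-98 + 1)² - (-7/3 - 7/194) = (-97)² - 1*(-1379/582) = 9409 + 1379/582 = 5477417/582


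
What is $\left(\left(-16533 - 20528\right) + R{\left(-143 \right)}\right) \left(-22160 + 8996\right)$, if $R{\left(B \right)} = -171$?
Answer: $490122048$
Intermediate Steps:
$\left(\left(-16533 - 20528\right) + R{\left(-143 \right)}\right) \left(-22160 + 8996\right) = \left(\left(-16533 - 20528\right) - 171\right) \left(-22160 + 8996\right) = \left(-37061 - 171\right) \left(-13164\right) = \left(-37232\right) \left(-13164\right) = 490122048$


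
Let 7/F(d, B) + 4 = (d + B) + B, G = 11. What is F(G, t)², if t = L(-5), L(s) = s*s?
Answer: 49/3249 ≈ 0.015082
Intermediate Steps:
L(s) = s²
t = 25 (t = (-5)² = 25)
F(d, B) = 7/(-4 + d + 2*B) (F(d, B) = 7/(-4 + ((d + B) + B)) = 7/(-4 + ((B + d) + B)) = 7/(-4 + (d + 2*B)) = 7/(-4 + d + 2*B))
F(G, t)² = (7/(-4 + 11 + 2*25))² = (7/(-4 + 11 + 50))² = (7/57)² = 49/3249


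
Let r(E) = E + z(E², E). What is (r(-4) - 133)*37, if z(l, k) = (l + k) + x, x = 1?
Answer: -4588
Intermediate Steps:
z(l, k) = 1 + k + l (z(l, k) = (l + k) + 1 = (k + l) + 1 = 1 + k + l)
r(E) = 1 + E² + 2*E (r(E) = E + (1 + E + E²) = 1 + E² + 2*E)
(r(-4) - 133)*37 = ((1 + (-4)² + 2*(-4)) - 133)*37 = ((1 + 16 - 8) - 133)*37 = (9 - 133)*37 = -124*37 = -4588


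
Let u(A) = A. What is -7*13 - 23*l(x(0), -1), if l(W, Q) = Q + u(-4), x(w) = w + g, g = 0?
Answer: 24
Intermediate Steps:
x(w) = w (x(w) = w + 0 = w)
l(W, Q) = -4 + Q (l(W, Q) = Q - 4 = -4 + Q)
-7*13 - 23*l(x(0), -1) = -7*13 - 23*(-4 - 1) = -91 - 23*(-5) = -91 + 115 = 24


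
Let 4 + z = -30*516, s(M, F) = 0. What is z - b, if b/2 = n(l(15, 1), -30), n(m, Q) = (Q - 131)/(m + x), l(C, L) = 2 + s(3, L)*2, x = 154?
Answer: -1207591/78 ≈ -15482.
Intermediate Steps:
l(C, L) = 2 (l(C, L) = 2 + 0*2 = 2 + 0 = 2)
n(m, Q) = (-131 + Q)/(154 + m) (n(m, Q) = (Q - 131)/(m + 154) = (-131 + Q)/(154 + m))
z = -15484 (z = -4 - 30*516 = -4 - 15480 = -15484)
b = -161/78 (b = 2*((-131 - 30)/(154 + 2)) = 2*(-161/156) = -161/78 ≈ -2.0641)
z - b = -15484 - 1*(-161/78) = -15484 + 161/78 = -1207591/78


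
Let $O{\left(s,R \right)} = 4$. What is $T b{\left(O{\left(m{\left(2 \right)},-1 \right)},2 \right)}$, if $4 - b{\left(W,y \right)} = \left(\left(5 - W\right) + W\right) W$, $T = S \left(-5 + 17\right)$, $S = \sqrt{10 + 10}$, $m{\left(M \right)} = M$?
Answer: $- 384 \sqrt{5} \approx -858.65$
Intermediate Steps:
$S = 2 \sqrt{5}$ ($S = \sqrt{20} = 2 \sqrt{5} \approx 4.4721$)
$T = 24 \sqrt{5}$ ($T = 2 \sqrt{5} \left(-5 + 17\right) = 2 \sqrt{5} \cdot 12 = 24 \sqrt{5} \approx 53.666$)
$b{\left(W,y \right)} = 4 - 5 W$ ($b{\left(W,y \right)} = 4 - \left(\left(5 - W\right) + W\right) W = 4 - 5 W$)
$T b{\left(O{\left(m{\left(2 \right)},-1 \right)},2 \right)} = 24 \sqrt{5} \left(4 - 20\right) = 24 \sqrt{5} \left(-16\right) = - 384 \sqrt{5}$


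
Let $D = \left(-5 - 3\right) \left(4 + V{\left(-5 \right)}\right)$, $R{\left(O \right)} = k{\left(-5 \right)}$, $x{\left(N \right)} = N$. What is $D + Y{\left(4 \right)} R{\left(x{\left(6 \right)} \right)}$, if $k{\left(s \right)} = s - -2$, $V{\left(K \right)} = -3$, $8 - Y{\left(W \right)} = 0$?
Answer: $-32$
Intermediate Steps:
$Y{\left(W \right)} = 8$ ($Y{\left(W \right)} = 8 - 0 = 8 + 0 = 8$)
$k{\left(s \right)} = 2 + s$ ($k{\left(s \right)} = s + 2 = 2 + s$)
$R{\left(O \right)} = -3$ ($R{\left(O \right)} = 2 - 5 = -3$)
$D = -8$ ($D = \left(-5 - 3\right) \left(4 - 3\right) = \left(-5 - 3\right) 1 = \left(-8\right) 1 = -8$)
$D + Y{\left(4 \right)} R{\left(x{\left(6 \right)} \right)} = -8 + 8 \left(-3\right) = -8 - 24 = -32$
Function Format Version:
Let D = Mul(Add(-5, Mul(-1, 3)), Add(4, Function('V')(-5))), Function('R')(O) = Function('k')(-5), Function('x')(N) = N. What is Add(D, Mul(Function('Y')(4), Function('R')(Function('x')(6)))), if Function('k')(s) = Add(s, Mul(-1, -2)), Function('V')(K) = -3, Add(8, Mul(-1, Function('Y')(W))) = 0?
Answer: -32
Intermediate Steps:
Function('Y')(W) = 8 (Function('Y')(W) = Add(8, Mul(-1, 0)) = Add(8, 0) = 8)
Function('k')(s) = Add(2, s) (Function('k')(s) = Add(s, 2) = Add(2, s))
Function('R')(O) = -3 (Function('R')(O) = Add(2, -5) = -3)
D = -8 (D = Mul(Add(-5, Mul(-1, 3)), Add(4, -3)) = Mul(Add(-5, -3), 1) = Mul(-8, 1) = -8)
Add(D, Mul(Function('Y')(4), Function('R')(Function('x')(6)))) = Add(-8, Mul(8, -3)) = Add(-8, -24) = -32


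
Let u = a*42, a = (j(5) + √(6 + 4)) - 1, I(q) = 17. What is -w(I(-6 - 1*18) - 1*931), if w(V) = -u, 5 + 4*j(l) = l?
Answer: -42 + 42*√10 ≈ 90.816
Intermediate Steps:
j(l) = -5/4 + l/4
a = -1 + √10 (a = ((-5/4 + (¼)*5) + √(6 + 4)) - 1 = ((-5/4 + 5/4) + √10) - 1 = (0 + √10) - 1 = √10 - 1 = -1 + √10 ≈ 2.1623)
u = -42 + 42*√10 (u = (-1 + √10)*42 = -42 + 42*√10 ≈ 90.816)
w(V) = 42 - 42*√10 (w(V) = -(-42 + 42*√10) = 42 - 42*√10)
-w(I(-6 - 1*18) - 1*931) = -(42 - 42*√10) = -42 + 42*√10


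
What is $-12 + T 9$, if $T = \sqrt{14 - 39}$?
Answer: $-12 + 45 i \approx -12.0 + 45.0 i$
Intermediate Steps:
$T = 5 i$ ($T = \sqrt{14 - 39} = \sqrt{-25} = 5 i \approx 5.0 i$)
$-12 + T 9 = -12 + 5 i 9 = -12 + 45 i$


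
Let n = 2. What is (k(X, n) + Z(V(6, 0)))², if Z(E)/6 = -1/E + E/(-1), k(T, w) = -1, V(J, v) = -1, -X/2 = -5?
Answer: 121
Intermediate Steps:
X = 10 (X = -2*(-5) = 10)
Z(E) = -6*E - 6/E (Z(E) = 6*(-1/E + E/(-1)) = 6*(-1/E + E*(-1)) = 6*(-1/E - E) = 6*(-E - 1/E) = -6*E - 6/E)
(k(X, n) + Z(V(6, 0)))² = (-1 + (-6*(-1) - 6/(-1)))² = (-1 + (6 - 6*(-1)))² = (-1 + (6 + 6))² = (-1 + 12)² = 11² = 121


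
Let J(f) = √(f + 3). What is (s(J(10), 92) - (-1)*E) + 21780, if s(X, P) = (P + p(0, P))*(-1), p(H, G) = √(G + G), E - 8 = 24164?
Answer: 45860 - 2*√46 ≈ 45846.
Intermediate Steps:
E = 24172 (E = 8 + 24164 = 24172)
p(H, G) = √2*√G (p(H, G) = √(2*G) = √2*√G)
J(f) = √(3 + f)
s(X, P) = -P - √2*√P (s(X, P) = (P + √2*√P)*(-1) = -P - √2*√P)
(s(J(10), 92) - (-1)*E) + 21780 = ((-1*92 - √2*√92) - (-1)*24172) + 21780 = ((-92 - √2*2*√23) - 1*(-24172)) + 21780 = ((-92 - 2*√46) + 24172) + 21780 = (24080 - 2*√46) + 21780 = 45860 - 2*√46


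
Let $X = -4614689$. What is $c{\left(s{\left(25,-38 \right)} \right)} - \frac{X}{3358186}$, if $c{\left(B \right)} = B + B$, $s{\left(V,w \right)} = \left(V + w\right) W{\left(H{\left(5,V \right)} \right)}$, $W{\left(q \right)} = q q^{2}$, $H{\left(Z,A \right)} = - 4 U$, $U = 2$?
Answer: $\frac{44708786721}{3358186} \approx 13313.0$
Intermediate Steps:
$H{\left(Z,A \right)} = -8$ ($H{\left(Z,A \right)} = \left(-4\right) 2 = -8$)
$W{\left(q \right)} = q^{3}$
$s{\left(V,w \right)} = - 512 V - 512 w$ ($s{\left(V,w \right)} = \left(V + w\right) \left(-8\right)^{3} = \left(V + w\right) \left(-512\right) = - 512 V - 512 w$)
$c{\left(B \right)} = 2 B$
$c{\left(s{\left(25,-38 \right)} \right)} - \frac{X}{3358186} = 2 \left(\left(-512\right) 25 - -19456\right) - - \frac{4614689}{3358186} = 2 \left(-12800 + 19456\right) - \left(-4614689\right) \frac{1}{3358186} = 2 \cdot 6656 - - \frac{4614689}{3358186} = 13312 + \frac{4614689}{3358186} = \frac{44708786721}{3358186}$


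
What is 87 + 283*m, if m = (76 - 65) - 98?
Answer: -24534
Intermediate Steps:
m = -87 (m = 11 - 98 = -87)
87 + 283*m = 87 + 283*(-87) = 87 - 24621 = -24534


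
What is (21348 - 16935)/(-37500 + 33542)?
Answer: -4413/3958 ≈ -1.1150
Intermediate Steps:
(21348 - 16935)/(-37500 + 33542) = 4413/(-3958) = 4413*(-1/3958) = -4413/3958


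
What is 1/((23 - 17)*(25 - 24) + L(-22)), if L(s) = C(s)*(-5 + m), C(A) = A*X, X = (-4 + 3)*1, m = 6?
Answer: 1/28 ≈ 0.035714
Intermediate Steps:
X = -1 (X = -1*1 = -1)
C(A) = -A (C(A) = A*(-1) = -A)
L(s) = -s (L(s) = (-s)*(-5 + 6) = -s*1 = -s)
1/((23 - 17)*(25 - 24) + L(-22)) = 1/((23 - 17)*(25 - 24) - 1*(-22)) = 1/(6*1 + 22) = 1/(6 + 22) = 1/28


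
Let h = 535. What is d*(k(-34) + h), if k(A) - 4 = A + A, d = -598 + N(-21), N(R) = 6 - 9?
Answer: -283071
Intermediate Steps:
N(R) = -3
d = -601 (d = -598 - 3 = -601)
k(A) = 4 + 2*A (k(A) = 4 + (A + A) = 4 + 2*A)
d*(k(-34) + h) = -601*((4 + 2*(-34)) + 535) = -601*((4 - 68) + 535) = -601*(-64 + 535) = -601*471 = -283071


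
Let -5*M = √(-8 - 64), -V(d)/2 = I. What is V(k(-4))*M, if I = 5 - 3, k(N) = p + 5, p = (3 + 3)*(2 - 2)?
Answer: 24*I*√2/5 ≈ 6.7882*I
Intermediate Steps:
p = 0 (p = 6*0 = 0)
k(N) = 5 (k(N) = 0 + 5 = 5)
I = 2
V(d) = -4 (V(d) = -2*2 = -4)
M = -6*I*√2/5 (M = -√(-8 - 64)/5 = -6*I*√2/5 ≈ -1.6971*I)
V(k(-4))*M = -(-24)*I*√2/5 = 24*I*√2/5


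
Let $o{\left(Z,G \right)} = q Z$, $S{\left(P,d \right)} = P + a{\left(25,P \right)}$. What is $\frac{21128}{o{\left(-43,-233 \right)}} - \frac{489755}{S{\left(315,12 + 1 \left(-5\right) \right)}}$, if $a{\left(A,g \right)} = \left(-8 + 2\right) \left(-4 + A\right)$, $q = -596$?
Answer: $- \frac{448123141}{172989} \approx -2590.5$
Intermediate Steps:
$a{\left(A,g \right)} = 24 - 6 A$ ($a{\left(A,g \right)} = - 6 \left(-4 + A\right) = 24 - 6 A$)
$S{\left(P,d \right)} = -126 + P$ ($S{\left(P,d \right)} = P + \left(24 - 150\right) = P - 126 = -126 + P$)
$o{\left(Z,G \right)} = - 596 Z$
$\frac{21128}{o{\left(-43,-233 \right)}} - \frac{489755}{S{\left(315,12 + 1 \left(-5\right) \right)}} = \frac{21128}{\left(-596\right) \left(-43\right)} - \frac{489755}{-126 + 315} = \frac{21128}{25628} - \frac{489755}{189} = 21128 \cdot \frac{1}{25628} - \frac{69965}{27} = \frac{5282}{6407} - \frac{69965}{27} = - \frac{448123141}{172989}$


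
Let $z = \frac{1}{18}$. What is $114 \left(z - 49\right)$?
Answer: $- \frac{16739}{3} \approx -5579.7$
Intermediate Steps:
$z = \frac{1}{18} \approx 0.055556$
$114 \left(z - 49\right) = 114 \left(\frac{1}{18} - 49\right) = 114 \left(- \frac{881}{18}\right) = - \frac{16739}{3}$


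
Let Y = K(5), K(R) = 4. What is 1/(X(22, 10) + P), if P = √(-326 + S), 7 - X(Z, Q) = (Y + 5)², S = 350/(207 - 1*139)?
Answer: -2516/197093 - I*√370906/197093 ≈ -0.012766 - 0.00309*I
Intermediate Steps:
Y = 4
S = 175/34 (S = 350/(207 - 139) = 350/68 = 350*(1/68) = 175/34 ≈ 5.1471)
X(Z, Q) = -74 (X(Z, Q) = 7 - (4 + 5)² = 7 - 1*9² = 7 - 1*81 = 7 - 81 = -74)
P = I*√370906/34 (P = √(-326 + 175/34) = √(-10909/34) = I*√370906/34 ≈ 17.912*I)
1/(X(22, 10) + P) = 1/(-74 + I*√370906/34)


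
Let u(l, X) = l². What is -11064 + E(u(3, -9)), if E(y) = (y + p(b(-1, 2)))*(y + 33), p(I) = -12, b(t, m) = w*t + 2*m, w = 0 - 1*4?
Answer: -11190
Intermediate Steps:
w = -4 (w = 0 - 4 = -4)
b(t, m) = -4*t + 2*m
E(y) = (-12 + y)*(33 + y) (E(y) = (y - 12)*(y + 33) = (-12 + y)*(33 + y))
-11064 + E(u(3, -9)) = -11064 + (-396 + (3²)² + 21*3²) = -11064 + (-396 + 9² + 21*9) = -11064 + (-396 + 81 + 189) = -11064 - 126 = -11190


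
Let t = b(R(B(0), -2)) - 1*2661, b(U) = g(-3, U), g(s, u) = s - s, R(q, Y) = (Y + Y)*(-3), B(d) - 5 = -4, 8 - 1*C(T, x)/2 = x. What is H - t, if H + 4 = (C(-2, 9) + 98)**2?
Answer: 11873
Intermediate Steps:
C(T, x) = 16 - 2*x
B(d) = 1 (B(d) = 5 - 4 = 1)
R(q, Y) = -6*Y (R(q, Y) = (2*Y)*(-3) = -6*Y)
g(s, u) = 0
b(U) = 0
t = -2661 (t = 0 - 1*2661 = 0 - 2661 = -2661)
H = 9212 (H = -4 + ((16 - 2*9) + 98)**2 = -4 + ((16 - 18) + 98)**2 = -4 + (-2 + 98)**2 = -4 + 96**2 = -4 + 9216 = 9212)
H - t = 9212 - 1*(-2661) = 9212 + 2661 = 11873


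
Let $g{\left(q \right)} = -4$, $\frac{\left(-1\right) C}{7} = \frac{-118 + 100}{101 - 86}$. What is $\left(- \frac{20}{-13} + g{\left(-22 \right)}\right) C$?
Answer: $- \frac{1344}{65} \approx -20.677$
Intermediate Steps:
$C = \frac{42}{5}$ ($C = - 7 \frac{-118 + 100}{101 - 86} = - 7 \left(- \frac{18}{15}\right) = - 7 \left(\left(-18\right) \frac{1}{15}\right) = \left(-7\right) \left(- \frac{6}{5}\right) = \frac{42}{5} \approx 8.4$)
$\left(- \frac{20}{-13} + g{\left(-22 \right)}\right) C = \left(- \frac{20}{-13} - 4\right) \frac{42}{5} = \left(\left(-20\right) \left(- \frac{1}{13}\right) - 4\right) \frac{42}{5} = \left(\frac{20}{13} - 4\right) \frac{42}{5} = \left(- \frac{32}{13}\right) \frac{42}{5} = - \frac{1344}{65}$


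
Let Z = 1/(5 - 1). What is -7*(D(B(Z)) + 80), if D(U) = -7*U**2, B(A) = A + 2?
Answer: -4991/16 ≈ -311.94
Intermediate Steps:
Z = 1/4 ≈ 0.25000
B(A) = 2 + A
-7*(D(B(Z)) + 80) = -7*(-7*(2 + 1/4)**2 + 80) = -7*(-7*(9/4)**2 + 80) = -7*(-7*81/16 + 80) = -7*(-567/16 + 80) = -7*713/16 = -4991/16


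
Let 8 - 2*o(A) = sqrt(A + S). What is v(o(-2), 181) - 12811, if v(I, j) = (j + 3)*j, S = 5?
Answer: 20493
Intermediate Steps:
o(A) = 4 - sqrt(5 + A)/2 (o(A) = 4 - sqrt(A + 5)/2 = 4 - sqrt(5 + A)/2)
v(I, j) = j*(3 + j) (v(I, j) = (3 + j)*j = j*(3 + j))
v(o(-2), 181) - 12811 = 181*(3 + 181) - 12811 = 181*184 - 12811 = 33304 - 12811 = 20493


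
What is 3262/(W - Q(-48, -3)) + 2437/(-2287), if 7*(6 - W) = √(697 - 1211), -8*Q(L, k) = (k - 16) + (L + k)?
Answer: (-9748*√514 + 209073081*I)/(2287*(-77*I + 4*√514)) ≈ -497.98 + 585.24*I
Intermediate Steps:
Q(L, k) = 2 - k/4 - L/8 (Q(L, k) = -((k - 16) + (L + k))/8 = -((-16 + k) + (L + k))/8 = -(-16 + L + 2*k)/8 = 2 - k/4 - L/8)
W = 6 - I*√514/7 (W = 6 - √(697 - 1211)/7 = 6 - I*√514/7 ≈ 6.0 - 3.2388*I)
3262/(W - Q(-48, -3)) + 2437/(-2287) = 3262/((6 - I*√514/7) - (2 - ¼*(-3) - ⅛*(-48))) + 2437/(-2287) = 3262/((6 - I*√514/7) - (2 + ¾ + 6)) + 2437*(-1/2287) = 3262/((6 - I*√514/7) - 1*35/4) - 2437/2287 = 3262/((6 - I*√514/7) - 35/4) - 2437/2287 = 3262/(-11/4 - I*√514/7) - 2437/2287 = -2437/2287 + 3262/(-11/4 - I*√514/7)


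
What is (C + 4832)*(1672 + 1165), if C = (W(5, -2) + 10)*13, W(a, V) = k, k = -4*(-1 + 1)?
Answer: 14077194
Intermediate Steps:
k = 0 (k = -4*0 = 0)
W(a, V) = 0
C = 130 (C = (0 + 10)*13 = 10*13 = 130)
(C + 4832)*(1672 + 1165) = (130 + 4832)*(1672 + 1165) = 4962*2837 = 14077194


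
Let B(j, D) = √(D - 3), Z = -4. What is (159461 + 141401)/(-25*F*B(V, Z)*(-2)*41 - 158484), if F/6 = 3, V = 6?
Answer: -1986742217/1443685344 - 154191775*I*√7/481228448 ≈ -1.3762 - 0.84773*I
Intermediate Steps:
F = 18 (F = 6*3 = 18)
B(j, D) = √(-3 + D)
(159461 + 141401)/(-25*F*B(V, Z)*(-2)*41 - 158484) = (159461 + 141401)/(-25*18*√(-3 - 4)*(-2)*41 - 158484) = 300862/(-25*18*√(-7)*(-2)*41 - 158484) = 300862/(-25*18*(I*√7)*(-2)*41 - 158484) = 300862/(-25*18*I*√7*(-2)*41 - 158484) = 300862/(-(-900)*I*√7*41 - 158484) = 300862/((900*I*√7)*41 - 158484) = 300862/(36900*I*√7 - 158484) = 300862/(-158484 + 36900*I*√7)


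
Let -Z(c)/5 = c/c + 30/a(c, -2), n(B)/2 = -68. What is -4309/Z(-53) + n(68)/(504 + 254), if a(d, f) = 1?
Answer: 52341/1895 ≈ 27.621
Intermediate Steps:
n(B) = -136 (n(B) = 2*(-68) = -136)
Z(c) = -155 (Z(c) = -5*(c/c + 30/1) = -5*(1 + 30*1) = -5*(1 + 30) = -5*31 = -155)
-4309/Z(-53) + n(68)/(504 + 254) = -4309/(-155) - 136/(504 + 254) = -4309*(-1/155) - 136/758 = 139/5 - 136*1/758 = 139/5 - 68/379 = 52341/1895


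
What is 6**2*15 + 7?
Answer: 547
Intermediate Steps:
6**2*15 + 7 = 36*15 + 7 = 540 + 7 = 547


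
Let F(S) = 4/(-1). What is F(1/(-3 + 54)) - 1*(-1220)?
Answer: 1216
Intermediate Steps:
F(S) = -4 (F(S) = 4*(-1) = -4)
F(1/(-3 + 54)) - 1*(-1220) = -4 - 1*(-1220) = -4 + 1220 = 1216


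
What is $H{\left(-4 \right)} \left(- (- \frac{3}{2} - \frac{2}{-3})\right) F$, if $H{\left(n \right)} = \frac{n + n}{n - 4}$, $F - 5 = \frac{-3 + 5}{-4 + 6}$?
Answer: $5$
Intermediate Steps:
$F = 6$ ($F = 5 + \frac{-3 + 5}{-4 + 6} = 5 + \frac{2}{2} = 5 + 2 \cdot \frac{1}{2} = 5 + 1 = 6$)
$H{\left(n \right)} = \frac{2 n}{-4 + n}$
$H{\left(-4 \right)} \left(- (- \frac{3}{2} - \frac{2}{-3})\right) F = 2 \left(-4\right) \frac{1}{-4 - 4} \left(- (- \frac{3}{2} - \frac{2}{-3})\right) 6 = 2 \left(-4\right) \frac{1}{-8} \left(- (\left(-3\right) \frac{1}{2} - - \frac{2}{3})\right) 6 = 2 \left(-4\right) \left(- \frac{1}{8}\right) \left(- (- \frac{3}{2} + \frac{2}{3})\right) 6 = 1 \left(\left(-1\right) \left(- \frac{5}{6}\right)\right) 6 = 1 \cdot \frac{5}{6} \cdot 6 = \frac{5}{6} \cdot 6 = 5$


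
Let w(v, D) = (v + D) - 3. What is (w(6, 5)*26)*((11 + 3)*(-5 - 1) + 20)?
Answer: -13312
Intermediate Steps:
w(v, D) = -3 + D + v (w(v, D) = (D + v) - 3 = -3 + D + v)
(w(6, 5)*26)*((11 + 3)*(-5 - 1) + 20) = ((-3 + 5 + 6)*26)*((11 + 3)*(-5 - 1) + 20) = (8*26)*(14*(-6) + 20) = 208*(-84 + 20) = 208*(-64) = -13312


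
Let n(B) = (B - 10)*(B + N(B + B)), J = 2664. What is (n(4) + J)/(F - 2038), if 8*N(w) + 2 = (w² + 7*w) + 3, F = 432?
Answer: -927/584 ≈ -1.5873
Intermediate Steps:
N(w) = ⅛ + w²/8 + 7*w/8 (N(w) = -¼ + ((w² + 7*w) + 3)/8 = -¼ + (3 + w² + 7*w)/8 = -¼ + (3/8 + w²/8 + 7*w/8) = ⅛ + w²/8 + 7*w/8)
n(B) = (-10 + B)*(⅛ + B²/2 + 11*B/4) (n(B) = (B - 10)*(B + (⅛ + (B + B)²/8 + 7*(B + B)/8)) = (-10 + B)*(B + (⅛ + (2*B)²/8 + 7*(2*B)/8)) = (-10 + B)*(B + (⅛ + (4*B²)/8 + 7*B/4)) = (-10 + B)*(B + (⅛ + B²/2 + 7*B/4)) = (-10 + B)*(⅛ + B²/2 + 11*B/4))
(n(4) + J)/(F - 2038) = ((-5/4 + (½)*4³ - 219/8*4 - 9/4*4²) + 2664)/(432 - 2038) = ((-5/4 + (½)*64 - 219/2 - 9/4*16) + 2664)/(-1606) = ((-5/4 + 32 - 219/2 - 36) + 2664)*(-1/1606) = (-459/4 + 2664)*(-1/1606) = (10197/4)*(-1/1606) = -927/584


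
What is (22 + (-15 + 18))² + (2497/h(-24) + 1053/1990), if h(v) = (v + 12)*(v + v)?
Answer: 360987779/573120 ≈ 629.86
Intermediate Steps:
h(v) = 2*v*(12 + v) (h(v) = (12 + v)*(2*v) = 2*v*(12 + v))
(22 + (-15 + 18))² + (2497/h(-24) + 1053/1990) = (22 + (-15 + 18))² + (2497/((2*(-24)*(12 - 24))) + 1053/1990) = (22 + 3)² + (2497/((2*(-24)*(-12))) + 1053*(1/1990)) = 25² + (2497/576 + 1053/1990) = 625 + (2497*(1/576) + 1053/1990) = 625 + (2497/576 + 1053/1990) = 625 + 2787779/573120 = 360987779/573120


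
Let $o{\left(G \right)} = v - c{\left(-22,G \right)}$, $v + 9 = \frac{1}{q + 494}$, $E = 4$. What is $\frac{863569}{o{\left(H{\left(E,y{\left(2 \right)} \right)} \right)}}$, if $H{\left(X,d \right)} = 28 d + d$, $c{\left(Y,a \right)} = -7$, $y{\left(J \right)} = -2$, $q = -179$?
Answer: $- \frac{272024235}{629} \approx -4.3247 \cdot 10^{5}$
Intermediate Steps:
$v = - \frac{2834}{315}$ ($v = -9 + \frac{1}{-179 + 494} = -9 + \frac{1}{315} = - \frac{2834}{315} \approx -8.9968$)
$H{\left(X,d \right)} = 29 d$
$o{\left(G \right)} = - \frac{629}{315}$ ($o{\left(G \right)} = - \frac{2834}{315} - -7 = - \frac{2834}{315} + 7 = - \frac{629}{315}$)
$\frac{863569}{o{\left(H{\left(E,y{\left(2 \right)} \right)} \right)}} = \frac{863569}{- \frac{629}{315}} = 863569 \left(- \frac{315}{629}\right) = - \frac{272024235}{629}$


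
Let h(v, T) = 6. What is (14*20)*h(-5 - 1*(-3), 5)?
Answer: 1680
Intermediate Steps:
(14*20)*h(-5 - 1*(-3), 5) = (14*20)*6 = 280*6 = 1680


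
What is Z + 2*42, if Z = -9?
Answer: 75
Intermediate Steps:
Z + 2*42 = -9 + 2*42 = -9 + 84 = 75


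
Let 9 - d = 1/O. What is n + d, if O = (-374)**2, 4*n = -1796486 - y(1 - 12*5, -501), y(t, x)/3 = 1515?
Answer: -15744748539/34969 ≈ -4.5025e+5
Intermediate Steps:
y(t, x) = 4545 (y(t, x) = 3*1515 = 4545)
n = -1801031/4 (n = (-1796486 - 1*4545)/4 = (-1796486 - 4545)/4 = (1/4)*(-1801031) = -1801031/4 ≈ -4.5026e+5)
O = 139876
d = 1258883/139876 (d = 9 - 1/139876 = 1258883/139876 ≈ 9.0000)
n + d = -1801031/4 + 1258883/139876 = -15744748539/34969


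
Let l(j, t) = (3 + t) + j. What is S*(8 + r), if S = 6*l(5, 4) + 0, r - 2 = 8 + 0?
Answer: 1296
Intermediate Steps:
r = 10 (r = 2 + (8 + 0) = 2 + 8 = 10)
l(j, t) = 3 + j + t
S = 72 (S = 6*(3 + 5 + 4) + 0 = 6*12 + 0 = 72 + 0 = 72)
S*(8 + r) = 72*(8 + 10) = 72*18 = 1296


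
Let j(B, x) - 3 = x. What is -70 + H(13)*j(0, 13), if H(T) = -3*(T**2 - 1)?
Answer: -8134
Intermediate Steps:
j(B, x) = 3 + x
H(T) = 3 - 3*T**2 (H(T) = -3*(-1 + T**2) = 3 - 3*T**2)
-70 + H(13)*j(0, 13) = -70 + (3 - 3*13**2)*(3 + 13) = -70 + (3 - 3*169)*16 = -70 + (3 - 507)*16 = -70 - 504*16 = -70 - 8064 = -8134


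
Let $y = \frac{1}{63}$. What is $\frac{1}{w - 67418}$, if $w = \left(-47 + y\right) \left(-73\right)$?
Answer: $- \frac{63}{4031254} \approx -1.5628 \cdot 10^{-5}$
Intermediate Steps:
$y = \frac{1}{63} \approx 0.015873$
$w = \frac{216080}{63}$ ($w = \left(-47 + \frac{1}{63}\right) \left(-73\right) = \left(- \frac{2960}{63}\right) \left(-73\right) = \frac{216080}{63} \approx 3429.8$)
$\frac{1}{w - 67418} = \frac{1}{\frac{216080}{63} - 67418} = \frac{1}{- \frac{4031254}{63}} = - \frac{63}{4031254}$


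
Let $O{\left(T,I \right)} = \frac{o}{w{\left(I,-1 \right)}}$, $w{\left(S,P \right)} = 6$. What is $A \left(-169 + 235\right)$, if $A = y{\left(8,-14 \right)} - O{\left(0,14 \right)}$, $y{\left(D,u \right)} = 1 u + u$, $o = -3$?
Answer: $-1815$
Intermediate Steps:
$y{\left(D,u \right)} = 2 u$ ($y{\left(D,u \right)} = u + u = 2 u$)
$O{\left(T,I \right)} = - \frac{1}{2}$ ($O{\left(T,I \right)} = - \frac{3}{6} = \left(-3\right) \frac{1}{6} = - \frac{1}{2}$)
$A = - \frac{55}{2}$ ($A = 2 \left(-14\right) - - \frac{1}{2} = -28 + \frac{1}{2} = - \frac{55}{2} \approx -27.5$)
$A \left(-169 + 235\right) = - \frac{55 \left(-169 + 235\right)}{2} = \left(- \frac{55}{2}\right) 66 = -1815$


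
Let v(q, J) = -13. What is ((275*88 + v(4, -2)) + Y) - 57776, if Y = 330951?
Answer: 297362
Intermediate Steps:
((275*88 + v(4, -2)) + Y) - 57776 = ((275*88 - 13) + 330951) - 57776 = ((24200 - 13) + 330951) - 57776 = (24187 + 330951) - 57776 = 355138 - 57776 = 297362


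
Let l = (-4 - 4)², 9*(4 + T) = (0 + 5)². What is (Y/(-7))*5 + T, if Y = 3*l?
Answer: -8717/63 ≈ -138.36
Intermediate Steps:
T = -11/9 (T = -4 + (0 + 5)²/9 = -4 + (⅑)*5² = -4 + (⅑)*25 = -4 + 25/9 = -11/9 ≈ -1.2222)
l = 64 (l = (-8)² = 64)
Y = 192 (Y = 3*64 = 192)
(Y/(-7))*5 + T = (192/(-7))*5 - 11/9 = (192*(-⅐))*5 - 11/9 = -192/7*5 - 11/9 = -960/7 - 11/9 = -8717/63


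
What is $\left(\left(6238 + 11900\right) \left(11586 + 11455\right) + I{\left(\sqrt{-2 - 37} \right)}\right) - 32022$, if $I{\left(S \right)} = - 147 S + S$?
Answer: $417885636 - 146 i \sqrt{39} \approx 4.1789 \cdot 10^{8} - 911.77 i$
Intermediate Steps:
$I{\left(S \right)} = - 146 S$
$\left(\left(6238 + 11900\right) \left(11586 + 11455\right) + I{\left(\sqrt{-2 - 37} \right)}\right) - 32022 = \left(\left(6238 + 11900\right) \left(11586 + 11455\right) - 146 \sqrt{-2 - 37}\right) - 32022 = \left(18138 \cdot 23041 - 146 \sqrt{-39}\right) - 32022 = \left(417917658 - 146 i \sqrt{39}\right) - 32022 = 417885636 - 146 i \sqrt{39}$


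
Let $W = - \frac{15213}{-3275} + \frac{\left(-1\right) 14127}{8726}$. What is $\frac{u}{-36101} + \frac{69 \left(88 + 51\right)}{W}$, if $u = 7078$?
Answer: $\frac{3298082489704512}{1040704140671} \approx 3169.1$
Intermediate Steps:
$W = \frac{86482713}{28577650}$ ($W = \left(-15213\right) \left(- \frac{1}{3275}\right) - \frac{14127}{8726} = \frac{15213}{3275} - \frac{14127}{8726} = \frac{86482713}{28577650} \approx 3.0262$)
$\frac{u}{-36101} + \frac{69 \left(88 + 51\right)}{W} = \frac{7078}{-36101} + \frac{69 \left(88 + 51\right)}{\frac{86482713}{28577650}} = 7078 \left(- \frac{1}{36101}\right) + 69 \cdot 139 \cdot \frac{28577650}{86482713} = - \frac{7078}{36101} + 9591 \cdot \frac{28577650}{86482713} = - \frac{7078}{36101} + \frac{91362747050}{28827571} = \frac{3298082489704512}{1040704140671}$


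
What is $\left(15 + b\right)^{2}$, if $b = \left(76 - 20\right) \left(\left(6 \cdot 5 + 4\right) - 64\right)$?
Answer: $2772225$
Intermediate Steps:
$b = -1680$ ($b = 56 \left(\left(30 + 4\right) - 64\right) = 56 \left(34 - 64\right) = 56 \left(-30\right) = -1680$)
$\left(15 + b\right)^{2} = \left(15 - 1680\right)^{2} = \left(-1665\right)^{2} = 2772225$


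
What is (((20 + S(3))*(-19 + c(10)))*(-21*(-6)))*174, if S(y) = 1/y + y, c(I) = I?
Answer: -4604040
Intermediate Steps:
S(y) = y + 1/y (S(y) = 1/y + y = y + 1/y)
(((20 + S(3))*(-19 + c(10)))*(-21*(-6)))*174 = (((20 + (3 + 1/3))*(-19 + 10))*(-21*(-6)))*174 = (((20 + (3 + ⅓))*(-9))*126)*174 = (((20 + 10/3)*(-9))*126)*174 = (((70/3)*(-9))*126)*174 = -210*126*174 = -26460*174 = -4604040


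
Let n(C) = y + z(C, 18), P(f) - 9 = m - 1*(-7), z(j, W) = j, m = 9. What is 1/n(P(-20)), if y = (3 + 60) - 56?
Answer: 1/32 ≈ 0.031250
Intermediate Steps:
y = 7 (y = 63 - 56 = 7)
P(f) = 25 (P(f) = 9 + (9 - 1*(-7)) = 9 + (9 + 7) = 9 + 16 = 25)
n(C) = 7 + C
1/n(P(-20)) = 1/(7 + 25) = 1/32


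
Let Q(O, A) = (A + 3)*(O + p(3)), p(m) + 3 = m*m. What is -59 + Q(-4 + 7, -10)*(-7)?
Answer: 382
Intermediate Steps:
p(m) = -3 + m² (p(m) = -3 + m*m = -3 + m²)
Q(O, A) = (3 + A)*(6 + O) (Q(O, A) = (A + 3)*(O + (-3 + 3²)) = (3 + A)*(O + (-3 + 9)) = (3 + A)*(O + 6) = (3 + A)*(6 + O))
-59 + Q(-4 + 7, -10)*(-7) = -59 + (18 + 3*(-4 + 7) + 6*(-10) - 10*(-4 + 7))*(-7) = -59 + (18 + 3*3 - 60 - 10*3)*(-7) = -59 + (18 + 9 - 60 - 30)*(-7) = -59 - 63*(-7) = -59 + 441 = 382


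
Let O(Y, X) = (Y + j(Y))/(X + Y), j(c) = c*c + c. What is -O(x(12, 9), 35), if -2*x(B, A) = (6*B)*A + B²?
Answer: 156024/361 ≈ 432.20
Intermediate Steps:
j(c) = c + c² (j(c) = c² + c = c + c²)
x(B, A) = -B²/2 - 3*A*B (x(B, A) = -((6*B)*A + B²)/2 = -(6*A*B + B²)/2 = -(B² + 6*A*B)/2 = -B²/2 - 3*A*B)
O(Y, X) = (Y + Y*(1 + Y))/(X + Y)
-O(x(12, 9), 35) = -(-½*12*(12 + 6*9))*(2 - ½*12*(12 + 6*9))/(35 - ½*12*(12 + 6*9)) = -(-½*12*(12 + 54))*(2 - ½*12*(12 + 54))/(35 - ½*12*(12 + 54)) = -(-½*12*66)*(2 - ½*12*66)/(35 - ½*12*66) = -(-396)*(2 - 396)/(35 - 396) = -(-396)*(-394)/(-361) = -(-396)*(-1)*(-394)/361 = -1*(-156024/361) = 156024/361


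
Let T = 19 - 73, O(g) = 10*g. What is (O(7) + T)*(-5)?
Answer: -80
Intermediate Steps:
T = -54
(O(7) + T)*(-5) = (10*7 - 54)*(-5) = (70 - 54)*(-5) = 16*(-5) = -80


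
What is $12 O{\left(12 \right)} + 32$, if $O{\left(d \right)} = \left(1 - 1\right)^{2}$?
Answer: $32$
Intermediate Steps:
$O{\left(d \right)} = 0$ ($O{\left(d \right)} = 0^{2} = 0$)
$12 O{\left(12 \right)} + 32 = 12 \cdot 0 + 32 = 0 + 32 = 32$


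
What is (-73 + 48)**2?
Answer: 625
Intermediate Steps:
(-73 + 48)**2 = (-25)**2 = 625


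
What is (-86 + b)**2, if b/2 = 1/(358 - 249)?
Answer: 87834384/11881 ≈ 7392.8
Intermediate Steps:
b = 2/109 (b = 2/(358 - 249) = 2/109 ≈ 0.018349)
(-86 + b)**2 = (-86 + 2/109)**2 = (-9372/109)**2 = 87834384/11881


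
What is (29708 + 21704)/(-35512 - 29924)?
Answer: -12853/16359 ≈ -0.78568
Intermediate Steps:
(29708 + 21704)/(-35512 - 29924) = 51412/(-65436) = 51412*(-1/65436) = -12853/16359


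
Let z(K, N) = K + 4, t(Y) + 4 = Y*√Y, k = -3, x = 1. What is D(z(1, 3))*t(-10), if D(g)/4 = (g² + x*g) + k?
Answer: -432 - 1080*I*√10 ≈ -432.0 - 3415.3*I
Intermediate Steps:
t(Y) = -4 + Y^(3/2) (t(Y) = -4 + Y*√Y = -4 + Y^(3/2))
z(K, N) = 4 + K
D(g) = -12 + 4*g + 4*g² (D(g) = 4*((g² + 1*g) - 3) = 4*((g² + g) - 3) = 4*((g + g²) - 3) = 4*(-3 + g + g²) = -12 + 4*g + 4*g²)
D(z(1, 3))*t(-10) = (-12 + 4*(4 + 1) + 4*(4 + 1)²)*(-4 + (-10)^(3/2)) = (-12 + 4*5 + 4*5²)*(-4 - 10*I*√10) = (-12 + 20 + 4*25)*(-4 - 10*I*√10) = (-12 + 20 + 100)*(-4 - 10*I*√10) = 108*(-4 - 10*I*√10) = -432 - 1080*I*√10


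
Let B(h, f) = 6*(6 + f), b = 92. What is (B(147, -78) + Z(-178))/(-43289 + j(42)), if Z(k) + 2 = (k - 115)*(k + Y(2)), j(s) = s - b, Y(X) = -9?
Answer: -54357/43339 ≈ -1.2542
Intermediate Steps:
j(s) = -92 + s (j(s) = s - 1*92 = s - 92 = -92 + s)
Z(k) = -2 + (-115 + k)*(-9 + k) (Z(k) = -2 + (k - 115)*(k - 9) = -2 + (-115 + k)*(-9 + k))
B(h, f) = 36 + 6*f
(B(147, -78) + Z(-178))/(-43289 + j(42)) = ((36 + 6*(-78)) + (1033 + (-178)² - 124*(-178)))/(-43289 + (-92 + 42)) = ((36 - 468) + (1033 + 31684 + 22072))/(-43289 - 50) = (-432 + 54789)/(-43339) = 54357*(-1/43339) = -54357/43339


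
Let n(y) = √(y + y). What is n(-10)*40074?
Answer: 80148*I*√5 ≈ 1.7922e+5*I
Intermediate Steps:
n(y) = √2*√y (n(y) = √(2*y) = √2*√y)
n(-10)*40074 = (√2*√(-10))*40074 = (√2*(I*√10))*40074 = (2*I*√5)*40074 = 80148*I*√5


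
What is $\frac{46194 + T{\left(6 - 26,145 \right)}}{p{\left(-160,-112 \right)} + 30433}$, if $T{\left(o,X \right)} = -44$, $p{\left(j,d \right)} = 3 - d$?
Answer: $\frac{23075}{15274} \approx 1.5107$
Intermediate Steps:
$\frac{46194 + T{\left(6 - 26,145 \right)}}{p{\left(-160,-112 \right)} + 30433} = \frac{46194 - 44}{\left(3 - -112\right) + 30433} = \frac{46150}{\left(3 + 112\right) + 30433} = \frac{46150}{115 + 30433} = \frac{46150}{30548} = 46150 \cdot \frac{1}{30548} = \frac{23075}{15274}$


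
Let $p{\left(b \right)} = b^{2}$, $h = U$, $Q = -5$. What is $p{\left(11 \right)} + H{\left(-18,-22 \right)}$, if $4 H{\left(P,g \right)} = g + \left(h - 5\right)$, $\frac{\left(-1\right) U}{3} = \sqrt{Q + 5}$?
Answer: $\frac{457}{4} \approx 114.25$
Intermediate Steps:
$U = 0$ ($U = - 3 \sqrt{-5 + 5} = - 3 \sqrt{0} = \left(-3\right) 0 = 0$)
$h = 0$
$H{\left(P,g \right)} = - \frac{5}{4} + \frac{g}{4}$ ($H{\left(P,g \right)} = \frac{g + \left(0 - 5\right)}{4} = \frac{g - 5}{4} = \frac{-5 + g}{4} = - \frac{5}{4} + \frac{g}{4}$)
$p{\left(11 \right)} + H{\left(-18,-22 \right)} = 11^{2} + \left(- \frac{5}{4} + \frac{1}{4} \left(-22\right)\right) = 121 - \frac{27}{4} = \frac{457}{4}$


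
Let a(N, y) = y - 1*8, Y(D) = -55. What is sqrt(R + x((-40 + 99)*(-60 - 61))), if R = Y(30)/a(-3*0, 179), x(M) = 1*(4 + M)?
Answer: 2*I*sqrt(5795665)/57 ≈ 84.471*I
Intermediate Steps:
a(N, y) = -8 + y (a(N, y) = y - 8 = -8 + y)
x(M) = 4 + M
R = -55/171 (R = -55/(-8 + 179) = -55/171 ≈ -0.32164)
sqrt(R + x((-40 + 99)*(-60 - 61))) = sqrt(-55/171 + (4 + (-40 + 99)*(-60 - 61))) = sqrt(-55/171 + (4 + 59*(-121))) = sqrt(-55/171 + (4 - 7139)) = sqrt(-55/171 - 7135) = sqrt(-1220140/171) = 2*I*sqrt(5795665)/57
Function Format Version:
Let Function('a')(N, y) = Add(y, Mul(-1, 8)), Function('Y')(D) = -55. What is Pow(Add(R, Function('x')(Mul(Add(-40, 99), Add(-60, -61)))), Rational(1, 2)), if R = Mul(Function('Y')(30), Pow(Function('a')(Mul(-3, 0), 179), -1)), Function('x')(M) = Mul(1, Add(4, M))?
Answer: Mul(Rational(2, 57), I, Pow(5795665, Rational(1, 2))) ≈ Mul(84.471, I)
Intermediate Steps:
Function('a')(N, y) = Add(-8, y) (Function('a')(N, y) = Add(y, -8) = Add(-8, y))
Function('x')(M) = Add(4, M)
R = Rational(-55, 171) (R = Mul(-55, Pow(Add(-8, 179), -1)) = Mul(-55, Pow(171, -1)) = Mul(-55, Rational(1, 171)) = Rational(-55, 171) ≈ -0.32164)
Pow(Add(R, Function('x')(Mul(Add(-40, 99), Add(-60, -61)))), Rational(1, 2)) = Pow(Add(Rational(-55, 171), Add(4, Mul(Add(-40, 99), Add(-60, -61)))), Rational(1, 2)) = Pow(Add(Rational(-55, 171), Add(4, Mul(59, -121))), Rational(1, 2)) = Pow(Add(Rational(-55, 171), Add(4, -7139)), Rational(1, 2)) = Pow(Add(Rational(-55, 171), -7135), Rational(1, 2)) = Pow(Rational(-1220140, 171), Rational(1, 2)) = Mul(Rational(2, 57), I, Pow(5795665, Rational(1, 2)))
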